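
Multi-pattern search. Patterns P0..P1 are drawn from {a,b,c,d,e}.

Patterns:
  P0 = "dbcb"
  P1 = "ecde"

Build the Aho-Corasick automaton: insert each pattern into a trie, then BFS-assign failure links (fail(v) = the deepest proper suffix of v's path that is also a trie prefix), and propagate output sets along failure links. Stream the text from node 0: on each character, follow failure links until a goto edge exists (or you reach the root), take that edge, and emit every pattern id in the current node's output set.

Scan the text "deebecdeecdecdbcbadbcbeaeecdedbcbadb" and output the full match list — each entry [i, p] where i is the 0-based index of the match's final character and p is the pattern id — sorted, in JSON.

Build automaton:
Trie (insert patterns):
  n0 'ε': d→1 e→5
  n1 'd': b→2
  n2 'db': c→3
  n3 'dbc': b→4
  n4 'dbcb': ·  [P0 ends]
  n5 'e': c→6
  n6 'ec': d→7
  n7 'ecd': e→8
  n8 'ecde': ·  [P1 ends]

Failure links (BFS by depth):
  fail(1) 'd': from fail(0)=0 chase 'd': 0 ⇒ 0;  out=∅∪out(0)=∅
  fail(5) 'e': from fail(0)=0 chase 'e': 0 ⇒ 0;  out=∅∪out(0)=∅
  fail(2) 'db': from fail(1)=0 chase 'b': 0 ⇒ 0;  out=∅∪out(0)=∅
  fail(6) 'ec': from fail(5)=0 chase 'c': 0 ⇒ 0;  out=∅∪out(0)=∅
  fail(3) 'dbc': from fail(2)=0 chase 'c': 0 ⇒ 0;  out=∅∪out(0)=∅
  fail(7) 'ecd': from fail(6)=0 chase 'd': 0 ⇒ 1;  out=∅∪out(1)=∅
  fail(4) 'dbcb': from fail(3)=0 chase 'b': 0 ⇒ 0;  out={0}∪out(0)={0}
  fail(8) 'ecde': from fail(7)=1 chase 'e': 1→0 ⇒ 5;  out={1}∪out(5)={1}

Scan:
[0] read 'd'  n0⇒n1
[1] read 'e'  n1⇒n5 ·f
[2] read 'e'  n5⇒n5 ·f
[3] read 'b'  n5⇒n0 ·f
[4] read 'e'  n0⇒n5
[5] read 'c'  n5⇒n6
[6] read 'd'  n6⇒n7
[7] read 'e'  n7⇒n8  emit P1@[4:7]
[8] read 'e'  n8⇒n5 ·f
[9] read 'c'  n5⇒n6
[10] read 'd'  n6⇒n7
[11] read 'e'  n7⇒n8  emit P1@[8:11]
[12] read 'c'  n8⇒n6 ·f
[13] read 'd'  n6⇒n7
[14] read 'b'  n7⇒n2 ·f
[15] read 'c'  n2⇒n3
[16] read 'b'  n3⇒n4  emit P0@[13:16]
[17] read 'a'  n4⇒n0 ·f
[18] read 'd'  n0⇒n1
[19] read 'b'  n1⇒n2
[20] read 'c'  n2⇒n3
[21] read 'b'  n3⇒n4  emit P0@[18:21]
[22] read 'e'  n4⇒n5 ·f
[23] read 'a'  n5⇒n0 ·f
[24] read 'e'  n0⇒n5
[25] read 'e'  n5⇒n5 ·f
[26] read 'c'  n5⇒n6
[27] read 'd'  n6⇒n7
[28] read 'e'  n7⇒n8  emit P1@[25:28]
[29] read 'd'  n8⇒n1 ·f
[30] read 'b'  n1⇒n2
[31] read 'c'  n2⇒n3
[32] read 'b'  n3⇒n4  emit P0@[29:32]
[33] read 'a'  n4⇒n0 ·f
[34] read 'd'  n0⇒n1
[35] read 'b'  n1⇒n2

All matches (sorted): [[7,1],[11,1],[16,0],[21,0],[28,1],[32,0]]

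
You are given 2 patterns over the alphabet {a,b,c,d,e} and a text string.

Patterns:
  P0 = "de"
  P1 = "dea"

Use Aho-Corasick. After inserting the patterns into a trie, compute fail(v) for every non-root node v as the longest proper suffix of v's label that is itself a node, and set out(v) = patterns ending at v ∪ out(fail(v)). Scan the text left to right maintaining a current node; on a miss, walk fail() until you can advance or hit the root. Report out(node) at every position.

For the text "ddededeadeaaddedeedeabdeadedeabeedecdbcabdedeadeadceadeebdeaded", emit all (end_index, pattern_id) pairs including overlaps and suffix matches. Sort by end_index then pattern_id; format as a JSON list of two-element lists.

Build:
Trie nodes:
  0='ε' goto d→1
  1='d' goto e→2
  2='de' goto a→3  ←P0
  3='dea' goto ·  ←P1

Failure links (BFS by depth):
  n1('d'): parent n0 fail=0; on 'd' 0 → fail=0;  out ∅∪∅=∅
  n2('de'): parent n1 fail=0; on 'e' 0 → fail=0;  out {0}∪∅={0}
  n3('dea'): parent n2 fail=0; on 'a' 0 → fail=0;  out {1}∪∅={1}

Scan:
pos 0 'd': at 1
pos 1 'd': at 1 ·f
pos 2 'e': at 2  emit P0@[1:2]
pos 3 'd': at 1 ·f
pos 4 'e': at 2  emit P0@[3:4]
pos 5 'd': at 1 ·f
pos 6 'e': at 2  emit P0@[5:6]
pos 7 'a': at 3  emit P1@[5:7]
pos 8 'd': at 1 ·f
pos 9 'e': at 2  emit P0@[8:9]
pos 10 'a': at 3  emit P1@[8:10]
pos 11 'a': at 0 ·f
pos 12 'd': at 1
pos 13 'd': at 1 ·f
pos 14 'e': at 2  emit P0@[13:14]
pos 15 'd': at 1 ·f
pos 16 'e': at 2  emit P0@[15:16]
pos 17 'e': at 0 ·f
pos 18 'd': at 1
pos 19 'e': at 2  emit P0@[18:19]
pos 20 'a': at 3  emit P1@[18:20]
pos 21 'b': at 0 ·f
pos 22 'd': at 1
pos 23 'e': at 2  emit P0@[22:23]
pos 24 'a': at 3  emit P1@[22:24]
pos 25 'd': at 1 ·f
pos 26 'e': at 2  emit P0@[25:26]
pos 27 'd': at 1 ·f
pos 28 'e': at 2  emit P0@[27:28]
pos 29 'a': at 3  emit P1@[27:29]
pos 30 'b': at 0 ·f
pos 31 'e': at 0
pos 32 'e': at 0
pos 33 'd': at 1
pos 34 'e': at 2  emit P0@[33:34]
pos 35 'c': at 0 ·f
pos 36 'd': at 1
pos 37 'b': at 0 ·f
pos 38 'c': at 0
pos 39 'a': at 0
pos 40 'b': at 0
pos 41 'd': at 1
pos 42 'e': at 2  emit P0@[41:42]
pos 43 'd': at 1 ·f
pos 44 'e': at 2  emit P0@[43:44]
pos 45 'a': at 3  emit P1@[43:45]
pos 46 'd': at 1 ·f
pos 47 'e': at 2  emit P0@[46:47]
pos 48 'a': at 3  emit P1@[46:48]
pos 49 'd': at 1 ·f
pos 50 'c': at 0 ·f
pos 51 'e': at 0
pos 52 'a': at 0
pos 53 'd': at 1
pos 54 'e': at 2  emit P0@[53:54]
pos 55 'e': at 0 ·f
pos 56 'b': at 0
pos 57 'd': at 1
pos 58 'e': at 2  emit P0@[57:58]
pos 59 'a': at 3  emit P1@[57:59]
pos 60 'd': at 1 ·f
pos 61 'e': at 2  emit P0@[60:61]
pos 62 'd': at 1 ·f

All matches (sorted): [[2,0],[4,0],[6,0],[7,1],[9,0],[10,1],[14,0],[16,0],[19,0],[20,1],[23,0],[24,1],[26,0],[28,0],[29,1],[34,0],[42,0],[44,0],[45,1],[47,0],[48,1],[54,0],[58,0],[59,1],[61,0]]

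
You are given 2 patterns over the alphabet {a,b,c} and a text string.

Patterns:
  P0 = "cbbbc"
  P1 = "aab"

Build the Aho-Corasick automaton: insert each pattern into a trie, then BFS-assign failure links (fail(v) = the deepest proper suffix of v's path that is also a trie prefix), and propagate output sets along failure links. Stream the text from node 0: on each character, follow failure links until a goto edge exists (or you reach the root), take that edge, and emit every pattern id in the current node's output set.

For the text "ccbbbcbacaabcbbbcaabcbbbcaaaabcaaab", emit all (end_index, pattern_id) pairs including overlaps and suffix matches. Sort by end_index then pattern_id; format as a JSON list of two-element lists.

Build automaton:
Trie (insert patterns):
  0='ε' goto a→6 c→1
  1='c' goto b→2
  2='cb' goto b→3
  3='cbb' goto b→4
  4='cbbb' goto c→5
  5='cbbbc' goto ·  [P0 ends]
  6='a' goto a→7
  7='aa' goto b→8
  8='aab' goto ·  [P1 ends]

BFS fail/out derivation:
  fail(1) 'c': from fail(0)=0 chase 'c': 0 ⇒ 0;  out=∅∪out(0)=∅
  fail(6) 'a': from fail(0)=0 chase 'a': 0 ⇒ 0;  out=∅∪out(0)=∅
  fail(2) 'cb': from fail(1)=0 chase 'b': 0 ⇒ 0;  out=∅∪out(0)=∅
  fail(7) 'aa': from fail(6)=0 chase 'a': 0 ⇒ 6;  out=∅∪out(6)=∅
  fail(3) 'cbb': from fail(2)=0 chase 'b': 0 ⇒ 0;  out=∅∪out(0)=∅
  fail(8) 'aab': from fail(7)=6 chase 'b': 6→0 ⇒ 0;  out={1}∪out(0)={1}
  fail(4) 'cbbb': from fail(3)=0 chase 'b': 0 ⇒ 0;  out=∅∪out(0)=∅
  fail(5) 'cbbbc': from fail(4)=0 chase 'c': 0 ⇒ 1;  out={0}∪out(1)={0}

Text stream:
i=0 'c': node 0→1
i=1 'c': node 1→1 ·f
i=2 'b': node 1→2
i=3 'b': node 2→3
i=4 'b': node 3→4
i=5 'c': node 4→5  emit P0@[1:5]
i=6 'b': node 5→2 ·f
i=7 'a': node 2→6 ·f
i=8 'c': node 6→1 ·f
i=9 'a': node 1→6 ·f
i=10 'a': node 6→7
i=11 'b': node 7→8  emit P1@[9:11]
i=12 'c': node 8→1 ·f
i=13 'b': node 1→2
i=14 'b': node 2→3
i=15 'b': node 3→4
i=16 'c': node 4→5  emit P0@[12:16]
i=17 'a': node 5→6 ·f
i=18 'a': node 6→7
i=19 'b': node 7→8  emit P1@[17:19]
i=20 'c': node 8→1 ·f
i=21 'b': node 1→2
i=22 'b': node 2→3
i=23 'b': node 3→4
i=24 'c': node 4→5  emit P0@[20:24]
i=25 'a': node 5→6 ·f
i=26 'a': node 6→7
i=27 'a': node 7→7 ·f
i=28 'a': node 7→7 ·f
i=29 'b': node 7→8  emit P1@[27:29]
i=30 'c': node 8→1 ·f
i=31 'a': node 1→6 ·f
i=32 'a': node 6→7
i=33 'a': node 7→7 ·f
i=34 'b': node 7→8  emit P1@[32:34]

Matches: [[5,0],[11,1],[16,0],[19,1],[24,0],[29,1],[34,1]]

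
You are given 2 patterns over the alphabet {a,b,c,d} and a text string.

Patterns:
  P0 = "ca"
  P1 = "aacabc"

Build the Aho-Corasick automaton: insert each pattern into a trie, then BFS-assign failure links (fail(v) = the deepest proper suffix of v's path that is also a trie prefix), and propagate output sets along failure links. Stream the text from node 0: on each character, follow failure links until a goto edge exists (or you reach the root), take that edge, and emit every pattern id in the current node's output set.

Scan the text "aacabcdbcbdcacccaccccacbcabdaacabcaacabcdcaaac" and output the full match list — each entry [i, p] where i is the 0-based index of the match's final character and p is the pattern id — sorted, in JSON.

Build automaton:
Trie nodes:
  n0 'ε': a→3 c→1
  n1 'c': a→2
  n2 'ca': ·  ←P0
  n3 'a': a→4
  n4 'aa': c→5
  n5 'aac': a→6
  n6 'aaca': b→7
  n7 'aacab': c→8
  n8 'aacabc': ·  ←P1

Failure links (BFS by depth):
  n1('c'): parent n0 fail=0; on 'c' 0 → fail=0;  out ∅∪∅=∅
  n3('a'): parent n0 fail=0; on 'a' 0 → fail=0;  out ∅∪∅=∅
  n2('ca'): parent n1 fail=0; on 'a' 0 → fail=3;  out {0}∪∅={0}
  n4('aa'): parent n3 fail=0; on 'a' 0 → fail=3;  out ∅∪∅=∅
  n5('aac'): parent n4 fail=3; on 'c' 3→0 → fail=1;  out ∅∪∅=∅
  n6('aaca'): parent n5 fail=1; on 'a' 1 → fail=2;  out ∅∪{0}={0}
  n7('aacab'): parent n6 fail=2; on 'b' 2→3→0 → fail=0;  out ∅∪∅=∅
  n8('aacabc'): parent n7 fail=0; on 'c' 0 → fail=1;  out {1}∪∅={1}

Text stream:
pos 0 'a': at 3
pos 1 'a': at 4
pos 2 'c': at 5
pos 3 'a': at 6  ** P0@[2:3]
pos 4 'b': at 7
pos 5 'c': at 8  ** P1@[0:5]
pos 6 'd': at 0 (fail-walked)
pos 7 'b': at 0
pos 8 'c': at 1
pos 9 'b': at 0 (fail-walked)
pos 10 'd': at 0
pos 11 'c': at 1
pos 12 'a': at 2  ** P0@[11:12]
pos 13 'c': at 1 (fail-walked)
pos 14 'c': at 1 (fail-walked)
pos 15 'c': at 1 (fail-walked)
pos 16 'a': at 2  ** P0@[15:16]
pos 17 'c': at 1 (fail-walked)
pos 18 'c': at 1 (fail-walked)
pos 19 'c': at 1 (fail-walked)
pos 20 'c': at 1 (fail-walked)
pos 21 'a': at 2  ** P0@[20:21]
pos 22 'c': at 1 (fail-walked)
pos 23 'b': at 0 (fail-walked)
pos 24 'c': at 1
pos 25 'a': at 2  ** P0@[24:25]
pos 26 'b': at 0 (fail-walked)
pos 27 'd': at 0
pos 28 'a': at 3
pos 29 'a': at 4
pos 30 'c': at 5
pos 31 'a': at 6  ** P0@[30:31]
pos 32 'b': at 7
pos 33 'c': at 8  ** P1@[28:33]
pos 34 'a': at 2 (fail-walked)  ** P0@[33:34]
pos 35 'a': at 4 (fail-walked)
pos 36 'c': at 5
pos 37 'a': at 6  ** P0@[36:37]
pos 38 'b': at 7
pos 39 'c': at 8  ** P1@[34:39]
pos 40 'd': at 0 (fail-walked)
pos 41 'c': at 1
pos 42 'a': at 2  ** P0@[41:42]
pos 43 'a': at 4 (fail-walked)
pos 44 'a': at 4 (fail-walked)
pos 45 'c': at 5

All matches (sorted): [[3,0],[5,1],[12,0],[16,0],[21,0],[25,0],[31,0],[33,1],[34,0],[37,0],[39,1],[42,0]]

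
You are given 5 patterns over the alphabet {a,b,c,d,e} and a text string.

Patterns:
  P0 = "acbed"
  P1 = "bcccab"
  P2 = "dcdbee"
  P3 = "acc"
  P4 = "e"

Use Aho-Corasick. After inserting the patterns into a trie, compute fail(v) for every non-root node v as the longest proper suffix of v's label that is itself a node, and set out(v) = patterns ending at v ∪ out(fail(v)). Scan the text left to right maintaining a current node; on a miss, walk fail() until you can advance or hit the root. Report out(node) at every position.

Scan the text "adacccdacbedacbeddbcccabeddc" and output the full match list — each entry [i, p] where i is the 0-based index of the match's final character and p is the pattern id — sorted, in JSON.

Build:
Trie nodes:
  0='ε' goto a→1 b→6 d→12 e→19
  1='a' goto c→2
  2='ac' goto b→3 c→18
  3='acb' goto e→4
  4='acbe' goto d→5
  5='acbed' goto ·  [P0 ends]
  6='b' goto c→7
  7='bc' goto c→8
  8='bcc' goto c→9
  9='bccc' goto a→10
  10='bccca' goto b→11
  11='bcccab' goto ·  [P1 ends]
  12='d' goto c→13
  13='dc' goto d→14
  14='dcd' goto b→15
  15='dcdb' goto e→16
  16='dcdbe' goto e→17
  17='dcdbee' goto ·  [P2 ends]
  18='acc' goto ·  [P3 ends]
  19='e' goto ·  [P4 ends]

Failure links (BFS by depth):
  n1('a'): parent n0 fail=0; on 'a' 0 → fail=0;  out ∅∪∅=∅
  n6('b'): parent n0 fail=0; on 'b' 0 → fail=0;  out ∅∪∅=∅
  n12('d'): parent n0 fail=0; on 'd' 0 → fail=0;  out ∅∪∅=∅
  n19('e'): parent n0 fail=0; on 'e' 0 → fail=0;  out {4}∪∅={4}
  n2('ac'): parent n1 fail=0; on 'c' 0 → fail=0;  out ∅∪∅=∅
  n7('bc'): parent n6 fail=0; on 'c' 0 → fail=0;  out ∅∪∅=∅
  n13('dc'): parent n12 fail=0; on 'c' 0 → fail=0;  out ∅∪∅=∅
  n3('acb'): parent n2 fail=0; on 'b' 0 → fail=6;  out ∅∪∅=∅
  n8('bcc'): parent n7 fail=0; on 'c' 0 → fail=0;  out ∅∪∅=∅
  n14('dcd'): parent n13 fail=0; on 'd' 0 → fail=12;  out ∅∪∅=∅
  n18('acc'): parent n2 fail=0; on 'c' 0 → fail=0;  out {3}∪∅={3}
  n4('acbe'): parent n3 fail=6; on 'e' 6→0 → fail=19;  out ∅∪{4}={4}
  n9('bccc'): parent n8 fail=0; on 'c' 0 → fail=0;  out ∅∪∅=∅
  n15('dcdb'): parent n14 fail=12; on 'b' 12→0 → fail=6;  out ∅∪∅=∅
  n5('acbed'): parent n4 fail=19; on 'd' 19→0 → fail=12;  out {0}∪∅={0}
  n10('bccca'): parent n9 fail=0; on 'a' 0 → fail=1;  out ∅∪∅=∅
  n16('dcdbe'): parent n15 fail=6; on 'e' 6→0 → fail=19;  out ∅∪{4}={4}
  n11('bcccab'): parent n10 fail=1; on 'b' 1→0 → fail=6;  out {1}∪∅={1}
  n17('dcdbee'): parent n16 fail=19; on 'e' 19→0 → fail=19;  out {2}∪{4}={2,4}

Text stream:
pos 0 'a': at 1
pos 1 'd': at 12 (via fail)
pos 2 'a': at 1 (via fail)
pos 3 'c': at 2
pos 4 'c': at 18  → match P3@[2:4]
pos 5 'c': at 0 (via fail)
pos 6 'd': at 12
pos 7 'a': at 1 (via fail)
pos 8 'c': at 2
pos 9 'b': at 3
pos 10 'e': at 4  → match P4@[10:10]
pos 11 'd': at 5  → match P0@[7:11]
pos 12 'a': at 1 (via fail)
pos 13 'c': at 2
pos 14 'b': at 3
pos 15 'e': at 4  → match P4@[15:15]
pos 16 'd': at 5  → match P0@[12:16]
pos 17 'd': at 12 (via fail)
pos 18 'b': at 6 (via fail)
pos 19 'c': at 7
pos 20 'c': at 8
pos 21 'c': at 9
pos 22 'a': at 10
pos 23 'b': at 11  → match P1@[18:23]
pos 24 'e': at 19 (via fail)  → match P4@[24:24]
pos 25 'd': at 12 (via fail)
pos 26 'd': at 12 (via fail)
pos 27 'c': at 13

Matches: [[4,3],[10,4],[11,0],[15,4],[16,0],[23,1],[24,4]]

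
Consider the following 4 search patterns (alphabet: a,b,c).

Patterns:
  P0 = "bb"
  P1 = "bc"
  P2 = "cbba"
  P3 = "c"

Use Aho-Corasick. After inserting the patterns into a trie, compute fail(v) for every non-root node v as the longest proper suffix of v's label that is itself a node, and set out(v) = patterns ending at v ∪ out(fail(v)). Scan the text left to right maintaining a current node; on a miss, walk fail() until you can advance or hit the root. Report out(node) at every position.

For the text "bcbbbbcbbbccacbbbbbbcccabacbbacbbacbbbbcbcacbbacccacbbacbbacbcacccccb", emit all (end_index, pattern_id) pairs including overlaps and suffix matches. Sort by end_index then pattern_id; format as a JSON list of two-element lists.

Build:
Trie (insert patterns):
  0='ε' goto b→1 c→4
  1='b' goto b→2 c→3
  2='bb' goto ·  ←P0
  3='bc' goto ·  ←P1
  4='c' goto b→5  ←P3
  5='cb' goto b→6
  6='cbb' goto a→7
  7='cbba' goto ·  ←P2

Failure links (BFS by depth):
  n1('b'): parent n0 fail=0; on 'b' 0 → fail=0;  out ∅∪∅=∅
  n4('c'): parent n0 fail=0; on 'c' 0 → fail=0;  out {3}∪∅={3}
  n2('bb'): parent n1 fail=0; on 'b' 0 → fail=1;  out {0}∪∅={0}
  n3('bc'): parent n1 fail=0; on 'c' 0 → fail=4;  out {1}∪{3}={1,3}
  n5('cb'): parent n4 fail=0; on 'b' 0 → fail=1;  out ∅∪∅=∅
  n6('cbb'): parent n5 fail=1; on 'b' 1 → fail=2;  out ∅∪{0}={0}
  n7('cbba'): parent n6 fail=2; on 'a' 2→1→0 → fail=0;  out {2}∪∅={2}

Run:
pos 0 'b': at 1
pos 1 'c': at 3  ** P1@[0:1],P3@[1:1]
pos 2 'b': at 5 (via fail)
pos 3 'b': at 6  ** P0@[2:3]
pos 4 'b': at 2 (via fail)  ** P0@[3:4]
pos 5 'b': at 2 (via fail)  ** P0@[4:5]
pos 6 'c': at 3 (via fail)  ** P1@[5:6],P3@[6:6]
pos 7 'b': at 5 (via fail)
pos 8 'b': at 6  ** P0@[7:8]
pos 9 'b': at 2 (via fail)  ** P0@[8:9]
pos 10 'c': at 3 (via fail)  ** P1@[9:10],P3@[10:10]
pos 11 'c': at 4 (via fail)  ** P3@[11:11]
pos 12 'a': at 0 (via fail)
pos 13 'c': at 4  ** P3@[13:13]
pos 14 'b': at 5
pos 15 'b': at 6  ** P0@[14:15]
pos 16 'b': at 2 (via fail)  ** P0@[15:16]
pos 17 'b': at 2 (via fail)  ** P0@[16:17]
pos 18 'b': at 2 (via fail)  ** P0@[17:18]
pos 19 'b': at 2 (via fail)  ** P0@[18:19]
pos 20 'c': at 3 (via fail)  ** P1@[19:20],P3@[20:20]
pos 21 'c': at 4 (via fail)  ** P3@[21:21]
pos 22 'c': at 4 (via fail)  ** P3@[22:22]
pos 23 'a': at 0 (via fail)
pos 24 'b': at 1
pos 25 'a': at 0 (via fail)
pos 26 'c': at 4  ** P3@[26:26]
pos 27 'b': at 5
pos 28 'b': at 6  ** P0@[27:28]
pos 29 'a': at 7  ** P2@[26:29]
pos 30 'c': at 4 (via fail)  ** P3@[30:30]
pos 31 'b': at 5
pos 32 'b': at 6  ** P0@[31:32]
pos 33 'a': at 7  ** P2@[30:33]
pos 34 'c': at 4 (via fail)  ** P3@[34:34]
pos 35 'b': at 5
pos 36 'b': at 6  ** P0@[35:36]
pos 37 'b': at 2 (via fail)  ** P0@[36:37]
pos 38 'b': at 2 (via fail)  ** P0@[37:38]
pos 39 'c': at 3 (via fail)  ** P1@[38:39],P3@[39:39]
pos 40 'b': at 5 (via fail)
pos 41 'c': at 3 (via fail)  ** P1@[40:41],P3@[41:41]
pos 42 'a': at 0 (via fail)
pos 43 'c': at 4  ** P3@[43:43]
pos 44 'b': at 5
pos 45 'b': at 6  ** P0@[44:45]
pos 46 'a': at 7  ** P2@[43:46]
pos 47 'c': at 4 (via fail)  ** P3@[47:47]
pos 48 'c': at 4 (via fail)  ** P3@[48:48]
pos 49 'c': at 4 (via fail)  ** P3@[49:49]
pos 50 'a': at 0 (via fail)
pos 51 'c': at 4  ** P3@[51:51]
pos 52 'b': at 5
pos 53 'b': at 6  ** P0@[52:53]
pos 54 'a': at 7  ** P2@[51:54]
pos 55 'c': at 4 (via fail)  ** P3@[55:55]
pos 56 'b': at 5
pos 57 'b': at 6  ** P0@[56:57]
pos 58 'a': at 7  ** P2@[55:58]
pos 59 'c': at 4 (via fail)  ** P3@[59:59]
pos 60 'b': at 5
pos 61 'c': at 3 (via fail)  ** P1@[60:61],P3@[61:61]
pos 62 'a': at 0 (via fail)
pos 63 'c': at 4  ** P3@[63:63]
pos 64 'c': at 4 (via fail)  ** P3@[64:64]
pos 65 'c': at 4 (via fail)  ** P3@[65:65]
pos 66 'c': at 4 (via fail)  ** P3@[66:66]
pos 67 'c': at 4 (via fail)  ** P3@[67:67]
pos 68 'b': at 5

All matches (sorted): [[1,1],[1,3],[3,0],[4,0],[5,0],[6,1],[6,3],[8,0],[9,0],[10,1],[10,3],[11,3],[13,3],[15,0],[16,0],[17,0],[18,0],[19,0],[20,1],[20,3],[21,3],[22,3],[26,3],[28,0],[29,2],[30,3],[32,0],[33,2],[34,3],[36,0],[37,0],[38,0],[39,1],[39,3],[41,1],[41,3],[43,3],[45,0],[46,2],[47,3],[48,3],[49,3],[51,3],[53,0],[54,2],[55,3],[57,0],[58,2],[59,3],[61,1],[61,3],[63,3],[64,3],[65,3],[66,3],[67,3]]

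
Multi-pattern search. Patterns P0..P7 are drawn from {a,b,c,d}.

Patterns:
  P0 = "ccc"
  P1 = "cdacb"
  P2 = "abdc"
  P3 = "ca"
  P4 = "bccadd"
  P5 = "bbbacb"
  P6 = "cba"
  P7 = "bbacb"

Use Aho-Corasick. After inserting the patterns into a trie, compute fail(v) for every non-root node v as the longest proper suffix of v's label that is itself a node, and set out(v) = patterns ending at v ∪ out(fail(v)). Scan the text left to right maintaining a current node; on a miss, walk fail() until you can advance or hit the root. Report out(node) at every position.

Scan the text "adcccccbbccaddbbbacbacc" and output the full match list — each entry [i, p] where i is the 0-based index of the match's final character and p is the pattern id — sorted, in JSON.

Build automaton:
Trie nodes:
  n0 'ε': a→8 b→13 c→1
  n1 'c': a→12 b→24 c→2 d→4
  n2 'cc': c→3
  n3 'ccc': ·  ←P0
  n4 'cd': a→5
  n5 'cda': c→6
  n6 'cdac': b→7
  n7 'cdacb': ·  ←P1
  n8 'a': b→9
  n9 'ab': d→10
  n10 'abd': c→11
  n11 'abdc': ·  ←P2
  n12 'ca': ·  ←P3
  n13 'b': b→19 c→14
  n14 'bc': c→15
  n15 'bcc': a→16
  n16 'bcca': d→17
  n17 'bccad': d→18
  n18 'bccadd': ·  ←P4
  n19 'bb': a→26 b→20
  n20 'bbb': a→21
  n21 'bbba': c→22
  n22 'bbbac': b→23
  n23 'bbbacb': ·  ←P5
  n24 'cb': a→25
  n25 'cba': ·  ←P6
  n26 'bba': c→27
  n27 'bbac': b→28
  n28 'bbacb': ·  ←P7

BFS fail/out derivation:
  fail(1) 'c': from fail(0)=0 chase 'c': 0 ⇒ 0;  out=∅∪out(0)=∅
  fail(8) 'a': from fail(0)=0 chase 'a': 0 ⇒ 0;  out=∅∪out(0)=∅
  fail(13) 'b': from fail(0)=0 chase 'b': 0 ⇒ 0;  out=∅∪out(0)=∅
  fail(2) 'cc': from fail(1)=0 chase 'c': 0 ⇒ 1;  out=∅∪out(1)=∅
  fail(4) 'cd': from fail(1)=0 chase 'd': 0 ⇒ 0;  out=∅∪out(0)=∅
  fail(9) 'ab': from fail(8)=0 chase 'b': 0 ⇒ 13;  out=∅∪out(13)=∅
  fail(12) 'ca': from fail(1)=0 chase 'a': 0 ⇒ 8;  out={3}∪out(8)={3}
  fail(14) 'bc': from fail(13)=0 chase 'c': 0 ⇒ 1;  out=∅∪out(1)=∅
  fail(19) 'bb': from fail(13)=0 chase 'b': 0 ⇒ 13;  out=∅∪out(13)=∅
  fail(24) 'cb': from fail(1)=0 chase 'b': 0 ⇒ 13;  out=∅∪out(13)=∅
  fail(3) 'ccc': from fail(2)=1 chase 'c': 1 ⇒ 2;  out={0}∪out(2)={0}
  fail(5) 'cda': from fail(4)=0 chase 'a': 0 ⇒ 8;  out=∅∪out(8)=∅
  fail(10) 'abd': from fail(9)=13 chase 'd': 13→0 ⇒ 0;  out=∅∪out(0)=∅
  fail(15) 'bcc': from fail(14)=1 chase 'c': 1 ⇒ 2;  out=∅∪out(2)=∅
  fail(20) 'bbb': from fail(19)=13 chase 'b': 13 ⇒ 19;  out=∅∪out(19)=∅
  fail(25) 'cba': from fail(24)=13 chase 'a': 13→0 ⇒ 8;  out={6}∪out(8)={6}
  fail(26) 'bba': from fail(19)=13 chase 'a': 13→0 ⇒ 8;  out=∅∪out(8)=∅
  fail(6) 'cdac': from fail(5)=8 chase 'c': 8→0 ⇒ 1;  out=∅∪out(1)=∅
  fail(11) 'abdc': from fail(10)=0 chase 'c': 0 ⇒ 1;  out={2}∪out(1)={2}
  fail(16) 'bcca': from fail(15)=2 chase 'a': 2→1 ⇒ 12;  out=∅∪out(12)={3}
  fail(21) 'bbba': from fail(20)=19 chase 'a': 19 ⇒ 26;  out=∅∪out(26)=∅
  fail(27) 'bbac': from fail(26)=8 chase 'c': 8→0 ⇒ 1;  out=∅∪out(1)=∅
  fail(7) 'cdacb': from fail(6)=1 chase 'b': 1 ⇒ 24;  out={1}∪out(24)={1}
  fail(17) 'bccad': from fail(16)=12 chase 'd': 12→8→0 ⇒ 0;  out=∅∪out(0)=∅
  fail(22) 'bbbac': from fail(21)=26 chase 'c': 26 ⇒ 27;  out=∅∪out(27)=∅
  fail(28) 'bbacb': from fail(27)=1 chase 'b': 1 ⇒ 24;  out={7}∪out(24)={7}
  fail(18) 'bccadd': from fail(17)=0 chase 'd': 0 ⇒ 0;  out={4}∪out(0)={4}
  fail(23) 'bbbacb': from fail(22)=27 chase 'b': 27 ⇒ 28;  out={5}∪out(28)={5,7}

Run:
[0] read 'a'  n0⇒n8
[1] read 'd'  n8⇒n0 ·f
[2] read 'c'  n0⇒n1
[3] read 'c'  n1⇒n2
[4] read 'c'  n2⇒n3  emit P0@[2:4]
[5] read 'c'  n3⇒n3 ·f  emit P0@[3:5]
[6] read 'c'  n3⇒n3 ·f  emit P0@[4:6]
[7] read 'b'  n3⇒n24 ·f
[8] read 'b'  n24⇒n19 ·f
[9] read 'c'  n19⇒n14 ·f
[10] read 'c'  n14⇒n15
[11] read 'a'  n15⇒n16  emit P3@[10:11]
[12] read 'd'  n16⇒n17
[13] read 'd'  n17⇒n18  emit P4@[8:13]
[14] read 'b'  n18⇒n13 ·f
[15] read 'b'  n13⇒n19
[16] read 'b'  n19⇒n20
[17] read 'a'  n20⇒n21
[18] read 'c'  n21⇒n22
[19] read 'b'  n22⇒n23  emit P5@[14:19],P7@[15:19]
[20] read 'a'  n23⇒n25 ·f  emit P6@[18:20]
[21] read 'c'  n25⇒n1 ·f
[22] read 'c'  n1⇒n2

All matches (sorted): [[4,0],[5,0],[6,0],[11,3],[13,4],[19,5],[19,7],[20,6]]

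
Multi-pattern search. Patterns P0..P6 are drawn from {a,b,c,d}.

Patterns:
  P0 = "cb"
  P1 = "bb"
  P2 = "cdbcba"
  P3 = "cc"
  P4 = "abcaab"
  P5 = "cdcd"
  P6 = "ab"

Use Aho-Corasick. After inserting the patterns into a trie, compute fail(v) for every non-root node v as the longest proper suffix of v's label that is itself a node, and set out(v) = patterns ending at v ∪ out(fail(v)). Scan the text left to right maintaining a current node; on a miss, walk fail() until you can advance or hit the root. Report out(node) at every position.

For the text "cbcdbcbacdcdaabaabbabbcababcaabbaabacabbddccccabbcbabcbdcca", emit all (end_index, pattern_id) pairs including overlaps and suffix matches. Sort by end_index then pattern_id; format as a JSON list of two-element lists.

Construct AC machine:
Trie nodes:
  0='ε' goto a→11 b→3 c→1
  1='c' goto b→2 c→10 d→5
  2='cb' goto ·  [P0 ends]
  3='b' goto b→4
  4='bb' goto ·  [P1 ends]
  5='cd' goto b→6 c→17
  6='cdb' goto c→7
  7='cdbc' goto b→8
  8='cdbcb' goto a→9
  9='cdbcba' goto ·  [P2 ends]
  10='cc' goto ·  [P3 ends]
  11='a' goto b→12
  12='ab' goto c→13  [P6 ends]
  13='abc' goto a→14
  14='abca' goto a→15
  15='abcaa' goto b→16
  16='abcaab' goto ·  [P4 ends]
  17='cdc' goto d→18
  18='cdcd' goto ·  [P5 ends]

BFS fail/out derivation:
  n1('c'): parent n0 fail=0; on 'c' 0 → fail=0;  out ∅∪∅=∅
  n3('b'): parent n0 fail=0; on 'b' 0 → fail=0;  out ∅∪∅=∅
  n11('a'): parent n0 fail=0; on 'a' 0 → fail=0;  out ∅∪∅=∅
  n2('cb'): parent n1 fail=0; on 'b' 0 → fail=3;  out {0}∪∅={0}
  n4('bb'): parent n3 fail=0; on 'b' 0 → fail=3;  out {1}∪∅={1}
  n5('cd'): parent n1 fail=0; on 'd' 0 → fail=0;  out ∅∪∅=∅
  n10('cc'): parent n1 fail=0; on 'c' 0 → fail=1;  out {3}∪∅={3}
  n12('ab'): parent n11 fail=0; on 'b' 0 → fail=3;  out {6}∪∅={6}
  n6('cdb'): parent n5 fail=0; on 'b' 0 → fail=3;  out ∅∪∅=∅
  n13('abc'): parent n12 fail=3; on 'c' 3→0 → fail=1;  out ∅∪∅=∅
  n17('cdc'): parent n5 fail=0; on 'c' 0 → fail=1;  out ∅∪∅=∅
  n7('cdbc'): parent n6 fail=3; on 'c' 3→0 → fail=1;  out ∅∪∅=∅
  n14('abca'): parent n13 fail=1; on 'a' 1→0 → fail=11;  out ∅∪∅=∅
  n18('cdcd'): parent n17 fail=1; on 'd' 1 → fail=5;  out {5}∪∅={5}
  n8('cdbcb'): parent n7 fail=1; on 'b' 1 → fail=2;  out ∅∪{0}={0}
  n15('abcaa'): parent n14 fail=11; on 'a' 11→0 → fail=11;  out ∅∪∅=∅
  n9('cdbcba'): parent n8 fail=2; on 'a' 2→3→0 → fail=11;  out {2}∪∅={2}
  n16('abcaab'): parent n15 fail=11; on 'b' 11 → fail=12;  out {4}∪{6}={4,6}

Scan:
pos 0 'c': at 1
pos 1 'b': at 2  ** P0@[0:1]
pos 2 'c': at 1 (via fail)
pos 3 'd': at 5
pos 4 'b': at 6
pos 5 'c': at 7
pos 6 'b': at 8  ** P0@[5:6]
pos 7 'a': at 9  ** P2@[2:7]
pos 8 'c': at 1 (via fail)
pos 9 'd': at 5
pos 10 'c': at 17
pos 11 'd': at 18  ** P5@[8:11]
pos 12 'a': at 11 (via fail)
pos 13 'a': at 11 (via fail)
pos 14 'b': at 12  ** P6@[13:14]
pos 15 'a': at 11 (via fail)
pos 16 'a': at 11 (via fail)
pos 17 'b': at 12  ** P6@[16:17]
pos 18 'b': at 4 (via fail)  ** P1@[17:18]
pos 19 'a': at 11 (via fail)
pos 20 'b': at 12  ** P6@[19:20]
pos 21 'b': at 4 (via fail)  ** P1@[20:21]
pos 22 'c': at 1 (via fail)
pos 23 'a': at 11 (via fail)
pos 24 'b': at 12  ** P6@[23:24]
pos 25 'a': at 11 (via fail)
pos 26 'b': at 12  ** P6@[25:26]
pos 27 'c': at 13
pos 28 'a': at 14
pos 29 'a': at 15
pos 30 'b': at 16  ** P4@[25:30],P6@[29:30]
pos 31 'b': at 4 (via fail)  ** P1@[30:31]
pos 32 'a': at 11 (via fail)
pos 33 'a': at 11 (via fail)
pos 34 'b': at 12  ** P6@[33:34]
pos 35 'a': at 11 (via fail)
pos 36 'c': at 1 (via fail)
pos 37 'a': at 11 (via fail)
pos 38 'b': at 12  ** P6@[37:38]
pos 39 'b': at 4 (via fail)  ** P1@[38:39]
pos 40 'd': at 0 (via fail)
pos 41 'd': at 0
pos 42 'c': at 1
pos 43 'c': at 10  ** P3@[42:43]
pos 44 'c': at 10 (via fail)  ** P3@[43:44]
pos 45 'c': at 10 (via fail)  ** P3@[44:45]
pos 46 'a': at 11 (via fail)
pos 47 'b': at 12  ** P6@[46:47]
pos 48 'b': at 4 (via fail)  ** P1@[47:48]
pos 49 'c': at 1 (via fail)
pos 50 'b': at 2  ** P0@[49:50]
pos 51 'a': at 11 (via fail)
pos 52 'b': at 12  ** P6@[51:52]
pos 53 'c': at 13
pos 54 'b': at 2 (via fail)  ** P0@[53:54]
pos 55 'd': at 0 (via fail)
pos 56 'c': at 1
pos 57 'c': at 10  ** P3@[56:57]
pos 58 'a': at 11 (via fail)

Matches: [[1,0],[6,0],[7,2],[11,5],[14,6],[17,6],[18,1],[20,6],[21,1],[24,6],[26,6],[30,4],[30,6],[31,1],[34,6],[38,6],[39,1],[43,3],[44,3],[45,3],[47,6],[48,1],[50,0],[52,6],[54,0],[57,3]]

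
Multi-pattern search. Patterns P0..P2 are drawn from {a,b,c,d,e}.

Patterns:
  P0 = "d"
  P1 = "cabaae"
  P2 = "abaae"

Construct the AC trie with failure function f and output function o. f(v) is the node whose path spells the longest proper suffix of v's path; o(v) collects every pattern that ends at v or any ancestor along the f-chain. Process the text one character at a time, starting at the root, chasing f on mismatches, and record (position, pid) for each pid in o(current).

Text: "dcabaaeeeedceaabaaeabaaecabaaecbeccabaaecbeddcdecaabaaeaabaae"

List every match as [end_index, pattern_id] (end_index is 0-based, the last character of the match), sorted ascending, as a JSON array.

Build:
Trie (insert patterns):
  n0 'ε': a→8 c→2 d→1
  n1 'd': ·  [P0 ends]
  n2 'c': a→3
  n3 'ca': b→4
  n4 'cab': a→5
  n5 'caba': a→6
  n6 'cabaa': e→7
  n7 'cabaae': ·  [P1 ends]
  n8 'a': b→9
  n9 'ab': a→10
  n10 'aba': a→11
  n11 'abaa': e→12
  n12 'abaae': ·  [P2 ends]

Failure links (BFS by depth):
  n1('d'): parent n0 fail=0; on 'd' 0 → fail=0;  out {0}∪∅={0}
  n2('c'): parent n0 fail=0; on 'c' 0 → fail=0;  out ∅∪∅=∅
  n8('a'): parent n0 fail=0; on 'a' 0 → fail=0;  out ∅∪∅=∅
  n3('ca'): parent n2 fail=0; on 'a' 0 → fail=8;  out ∅∪∅=∅
  n9('ab'): parent n8 fail=0; on 'b' 0 → fail=0;  out ∅∪∅=∅
  n4('cab'): parent n3 fail=8; on 'b' 8 → fail=9;  out ∅∪∅=∅
  n10('aba'): parent n9 fail=0; on 'a' 0 → fail=8;  out ∅∪∅=∅
  n5('caba'): parent n4 fail=9; on 'a' 9 → fail=10;  out ∅∪∅=∅
  n11('abaa'): parent n10 fail=8; on 'a' 8→0 → fail=8;  out ∅∪∅=∅
  n6('cabaa'): parent n5 fail=10; on 'a' 10 → fail=11;  out ∅∪∅=∅
  n12('abaae'): parent n11 fail=8; on 'e' 8→0 → fail=0;  out {2}∪∅={2}
  n7('cabaae'): parent n6 fail=11; on 'e' 11 → fail=12;  out {1}∪{2}={1,2}

Text stream:
pos 0 'd': at 1  ** P0@[0:0]
pos 1 'c': at 2 (fail-walked)
pos 2 'a': at 3
pos 3 'b': at 4
pos 4 'a': at 5
pos 5 'a': at 6
pos 6 'e': at 7  ** P1@[1:6],P2@[2:6]
pos 7 'e': at 0 (fail-walked)
pos 8 'e': at 0
pos 9 'e': at 0
pos 10 'd': at 1  ** P0@[10:10]
pos 11 'c': at 2 (fail-walked)
pos 12 'e': at 0 (fail-walked)
pos 13 'a': at 8
pos 14 'a': at 8 (fail-walked)
pos 15 'b': at 9
pos 16 'a': at 10
pos 17 'a': at 11
pos 18 'e': at 12  ** P2@[14:18]
pos 19 'a': at 8 (fail-walked)
pos 20 'b': at 9
pos 21 'a': at 10
pos 22 'a': at 11
pos 23 'e': at 12  ** P2@[19:23]
pos 24 'c': at 2 (fail-walked)
pos 25 'a': at 3
pos 26 'b': at 4
pos 27 'a': at 5
pos 28 'a': at 6
pos 29 'e': at 7  ** P1@[24:29],P2@[25:29]
pos 30 'c': at 2 (fail-walked)
pos 31 'b': at 0 (fail-walked)
pos 32 'e': at 0
pos 33 'c': at 2
pos 34 'c': at 2 (fail-walked)
pos 35 'a': at 3
pos 36 'b': at 4
pos 37 'a': at 5
pos 38 'a': at 6
pos 39 'e': at 7  ** P1@[34:39],P2@[35:39]
pos 40 'c': at 2 (fail-walked)
pos 41 'b': at 0 (fail-walked)
pos 42 'e': at 0
pos 43 'd': at 1  ** P0@[43:43]
pos 44 'd': at 1 (fail-walked)  ** P0@[44:44]
pos 45 'c': at 2 (fail-walked)
pos 46 'd': at 1 (fail-walked)  ** P0@[46:46]
pos 47 'e': at 0 (fail-walked)
pos 48 'c': at 2
pos 49 'a': at 3
pos 50 'a': at 8 (fail-walked)
pos 51 'b': at 9
pos 52 'a': at 10
pos 53 'a': at 11
pos 54 'e': at 12  ** P2@[50:54]
pos 55 'a': at 8 (fail-walked)
pos 56 'a': at 8 (fail-walked)
pos 57 'b': at 9
pos 58 'a': at 10
pos 59 'a': at 11
pos 60 'e': at 12  ** P2@[56:60]

Matches: [[0,0],[6,1],[6,2],[10,0],[18,2],[23,2],[29,1],[29,2],[39,1],[39,2],[43,0],[44,0],[46,0],[54,2],[60,2]]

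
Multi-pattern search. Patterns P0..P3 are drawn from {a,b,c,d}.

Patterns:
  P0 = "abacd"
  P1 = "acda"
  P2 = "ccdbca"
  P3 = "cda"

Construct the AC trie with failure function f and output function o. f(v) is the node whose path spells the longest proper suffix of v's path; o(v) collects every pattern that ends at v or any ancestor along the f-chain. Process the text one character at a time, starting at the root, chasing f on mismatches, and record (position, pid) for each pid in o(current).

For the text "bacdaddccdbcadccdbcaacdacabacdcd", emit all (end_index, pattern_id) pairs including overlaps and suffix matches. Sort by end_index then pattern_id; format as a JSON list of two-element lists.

Build:
Trie nodes:
  0='ε' goto a→1 c→9
  1='a' goto b→2 c→6
  2='ab' goto a→3
  3='aba' goto c→4
  4='abac' goto d→5
  5='abacd' goto ·  ←P0
  6='ac' goto d→7
  7='acd' goto a→8
  8='acda' goto ·  ←P1
  9='c' goto c→10 d→15
  10='cc' goto d→11
  11='ccd' goto b→12
  12='ccdb' goto c→13
  13='ccdbc' goto a→14
  14='ccdbca' goto ·  ←P2
  15='cd' goto a→16
  16='cda' goto ·  ←P3

Failure links (BFS by depth):
  fail(1) 'a': from fail(0)=0 chase 'a': 0 ⇒ 0;  out=∅∪out(0)=∅
  fail(9) 'c': from fail(0)=0 chase 'c': 0 ⇒ 0;  out=∅∪out(0)=∅
  fail(2) 'ab': from fail(1)=0 chase 'b': 0 ⇒ 0;  out=∅∪out(0)=∅
  fail(6) 'ac': from fail(1)=0 chase 'c': 0 ⇒ 9;  out=∅∪out(9)=∅
  fail(10) 'cc': from fail(9)=0 chase 'c': 0 ⇒ 9;  out=∅∪out(9)=∅
  fail(15) 'cd': from fail(9)=0 chase 'd': 0 ⇒ 0;  out=∅∪out(0)=∅
  fail(3) 'aba': from fail(2)=0 chase 'a': 0 ⇒ 1;  out=∅∪out(1)=∅
  fail(7) 'acd': from fail(6)=9 chase 'd': 9 ⇒ 15;  out=∅∪out(15)=∅
  fail(11) 'ccd': from fail(10)=9 chase 'd': 9 ⇒ 15;  out=∅∪out(15)=∅
  fail(16) 'cda': from fail(15)=0 chase 'a': 0 ⇒ 1;  out={3}∪out(1)={3}
  fail(4) 'abac': from fail(3)=1 chase 'c': 1 ⇒ 6;  out=∅∪out(6)=∅
  fail(8) 'acda': from fail(7)=15 chase 'a': 15 ⇒ 16;  out={1}∪out(16)={1,3}
  fail(12) 'ccdb': from fail(11)=15 chase 'b': 15→0 ⇒ 0;  out=∅∪out(0)=∅
  fail(5) 'abacd': from fail(4)=6 chase 'd': 6 ⇒ 7;  out={0}∪out(7)={0}
  fail(13) 'ccdbc': from fail(12)=0 chase 'c': 0 ⇒ 9;  out=∅∪out(9)=∅
  fail(14) 'ccdbca': from fail(13)=9 chase 'a': 9→0 ⇒ 1;  out={2}∪out(1)={2}

Run:
pos 0 'b': at 0
pos 1 'a': at 1
pos 2 'c': at 6
pos 3 'd': at 7
pos 4 'a': at 8  emit P1@[1:4],P3@[2:4]
pos 5 'd': at 0 (via fail)
pos 6 'd': at 0
pos 7 'c': at 9
pos 8 'c': at 10
pos 9 'd': at 11
pos 10 'b': at 12
pos 11 'c': at 13
pos 12 'a': at 14  emit P2@[7:12]
pos 13 'd': at 0 (via fail)
pos 14 'c': at 9
pos 15 'c': at 10
pos 16 'd': at 11
pos 17 'b': at 12
pos 18 'c': at 13
pos 19 'a': at 14  emit P2@[14:19]
pos 20 'a': at 1 (via fail)
pos 21 'c': at 6
pos 22 'd': at 7
pos 23 'a': at 8  emit P1@[20:23],P3@[21:23]
pos 24 'c': at 6 (via fail)
pos 25 'a': at 1 (via fail)
pos 26 'b': at 2
pos 27 'a': at 3
pos 28 'c': at 4
pos 29 'd': at 5  emit P0@[25:29]
pos 30 'c': at 9 (via fail)
pos 31 'd': at 15

Matches: [[4,1],[4,3],[12,2],[19,2],[23,1],[23,3],[29,0]]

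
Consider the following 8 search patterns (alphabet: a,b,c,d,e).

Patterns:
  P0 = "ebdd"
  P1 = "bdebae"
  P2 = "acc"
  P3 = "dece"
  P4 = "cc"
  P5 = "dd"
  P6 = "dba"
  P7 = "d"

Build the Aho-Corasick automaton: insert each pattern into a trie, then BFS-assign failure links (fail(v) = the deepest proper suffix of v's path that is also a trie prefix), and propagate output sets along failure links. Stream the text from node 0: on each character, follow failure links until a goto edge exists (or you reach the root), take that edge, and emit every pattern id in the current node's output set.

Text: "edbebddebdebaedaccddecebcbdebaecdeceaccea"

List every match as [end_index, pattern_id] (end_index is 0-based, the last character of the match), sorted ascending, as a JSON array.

Build automaton:
Trie (insert patterns):
  n0 'ε': a→11 b→5 c→18 d→14 e→1
  n1 'e': b→2
  n2 'eb': d→3
  n3 'ebd': d→4
  n4 'ebdd': ·  ←P0
  n5 'b': d→6
  n6 'bd': e→7
  n7 'bde': b→8
  n8 'bdeb': a→9
  n9 'bdeba': e→10
  n10 'bdebae': ·  ←P1
  n11 'a': c→12
  n12 'ac': c→13
  n13 'acc': ·  ←P2
  n14 'd': b→21 d→20 e→15  ←P7
  n15 'de': c→16
  n16 'dec': e→17
  n17 'dece': ·  ←P3
  n18 'c': c→19
  n19 'cc': ·  ←P4
  n20 'dd': ·  ←P5
  n21 'db': a→22
  n22 'dba': ·  ←P6

BFS fail/out derivation:
  fail(1) 'e': from fail(0)=0 chase 'e': 0 ⇒ 0;  out=∅∪out(0)=∅
  fail(5) 'b': from fail(0)=0 chase 'b': 0 ⇒ 0;  out=∅∪out(0)=∅
  fail(11) 'a': from fail(0)=0 chase 'a': 0 ⇒ 0;  out=∅∪out(0)=∅
  fail(14) 'd': from fail(0)=0 chase 'd': 0 ⇒ 0;  out={7}∪out(0)={7}
  fail(18) 'c': from fail(0)=0 chase 'c': 0 ⇒ 0;  out=∅∪out(0)=∅
  fail(2) 'eb': from fail(1)=0 chase 'b': 0 ⇒ 5;  out=∅∪out(5)=∅
  fail(6) 'bd': from fail(5)=0 chase 'd': 0 ⇒ 14;  out=∅∪out(14)={7}
  fail(12) 'ac': from fail(11)=0 chase 'c': 0 ⇒ 18;  out=∅∪out(18)=∅
  fail(15) 'de': from fail(14)=0 chase 'e': 0 ⇒ 1;  out=∅∪out(1)=∅
  fail(19) 'cc': from fail(18)=0 chase 'c': 0 ⇒ 18;  out={4}∪out(18)={4}
  fail(20) 'dd': from fail(14)=0 chase 'd': 0 ⇒ 14;  out={5}∪out(14)={5,7}
  fail(21) 'db': from fail(14)=0 chase 'b': 0 ⇒ 5;  out=∅∪out(5)=∅
  fail(3) 'ebd': from fail(2)=5 chase 'd': 5 ⇒ 6;  out=∅∪out(6)={7}
  fail(7) 'bde': from fail(6)=14 chase 'e': 14 ⇒ 15;  out=∅∪out(15)=∅
  fail(13) 'acc': from fail(12)=18 chase 'c': 18 ⇒ 19;  out={2}∪out(19)={2,4}
  fail(16) 'dec': from fail(15)=1 chase 'c': 1→0 ⇒ 18;  out=∅∪out(18)=∅
  fail(22) 'dba': from fail(21)=5 chase 'a': 5→0 ⇒ 11;  out={6}∪out(11)={6}
  fail(4) 'ebdd': from fail(3)=6 chase 'd': 6→14 ⇒ 20;  out={0}∪out(20)={0,5,7}
  fail(8) 'bdeb': from fail(7)=15 chase 'b': 15→1 ⇒ 2;  out=∅∪out(2)=∅
  fail(17) 'dece': from fail(16)=18 chase 'e': 18→0 ⇒ 1;  out={3}∪out(1)={3}
  fail(9) 'bdeba': from fail(8)=2 chase 'a': 2→5→0 ⇒ 11;  out=∅∪out(11)=∅
  fail(10) 'bdebae': from fail(9)=11 chase 'e': 11→0 ⇒ 1;  out={1}∪out(1)={1}

Run:
pos 0 'e': at 1
pos 1 'd': at 14 (fail-walked)  → match P7@[1:1]
pos 2 'b': at 21
pos 3 'e': at 1 (fail-walked)
pos 4 'b': at 2
pos 5 'd': at 3  → match P7@[5:5]
pos 6 'd': at 4  → match P0@[3:6],P5@[5:6],P7@[6:6]
pos 7 'e': at 15 (fail-walked)
pos 8 'b': at 2 (fail-walked)
pos 9 'd': at 3  → match P7@[9:9]
pos 10 'e': at 7 (fail-walked)
pos 11 'b': at 8
pos 12 'a': at 9
pos 13 'e': at 10  → match P1@[8:13]
pos 14 'd': at 14 (fail-walked)  → match P7@[14:14]
pos 15 'a': at 11 (fail-walked)
pos 16 'c': at 12
pos 17 'c': at 13  → match P2@[15:17],P4@[16:17]
pos 18 'd': at 14 (fail-walked)  → match P7@[18:18]
pos 19 'd': at 20  → match P5@[18:19],P7@[19:19]
pos 20 'e': at 15 (fail-walked)
pos 21 'c': at 16
pos 22 'e': at 17  → match P3@[19:22]
pos 23 'b': at 2 (fail-walked)
pos 24 'c': at 18 (fail-walked)
pos 25 'b': at 5 (fail-walked)
pos 26 'd': at 6  → match P7@[26:26]
pos 27 'e': at 7
pos 28 'b': at 8
pos 29 'a': at 9
pos 30 'e': at 10  → match P1@[25:30]
pos 31 'c': at 18 (fail-walked)
pos 32 'd': at 14 (fail-walked)  → match P7@[32:32]
pos 33 'e': at 15
pos 34 'c': at 16
pos 35 'e': at 17  → match P3@[32:35]
pos 36 'a': at 11 (fail-walked)
pos 37 'c': at 12
pos 38 'c': at 13  → match P2@[36:38],P4@[37:38]
pos 39 'e': at 1 (fail-walked)
pos 40 'a': at 11 (fail-walked)

All matches (sorted): [[1,7],[5,7],[6,0],[6,5],[6,7],[9,7],[13,1],[14,7],[17,2],[17,4],[18,7],[19,5],[19,7],[22,3],[26,7],[30,1],[32,7],[35,3],[38,2],[38,4]]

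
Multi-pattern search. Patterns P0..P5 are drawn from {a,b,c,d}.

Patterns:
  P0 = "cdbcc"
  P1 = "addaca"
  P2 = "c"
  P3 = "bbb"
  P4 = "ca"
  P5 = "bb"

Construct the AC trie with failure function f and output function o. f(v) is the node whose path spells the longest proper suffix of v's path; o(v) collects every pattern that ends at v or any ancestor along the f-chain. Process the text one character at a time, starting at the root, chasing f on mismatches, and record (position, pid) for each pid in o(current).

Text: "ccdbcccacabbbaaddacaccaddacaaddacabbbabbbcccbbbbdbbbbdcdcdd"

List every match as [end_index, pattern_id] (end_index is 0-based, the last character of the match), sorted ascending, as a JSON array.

Build automaton:
Trie nodes:
  n0 'ε': a→6 b→12 c→1
  n1 'c': a→15 d→2  [P2 ends]
  n2 'cd': b→3
  n3 'cdb': c→4
  n4 'cdbc': c→5
  n5 'cdbcc': ·  [P0 ends]
  n6 'a': d→7
  n7 'ad': d→8
  n8 'add': a→9
  n9 'adda': c→10
  n10 'addac': a→11
  n11 'addaca': ·  [P1 ends]
  n12 'b': b→13
  n13 'bb': b→14  [P5 ends]
  n14 'bbb': ·  [P3 ends]
  n15 'ca': ·  [P4 ends]

Failure links (BFS by depth):
  n1('c'): parent n0 fail=0; on 'c' 0 → fail=0;  out {2}∪∅={2}
  n6('a'): parent n0 fail=0; on 'a' 0 → fail=0;  out ∅∪∅=∅
  n12('b'): parent n0 fail=0; on 'b' 0 → fail=0;  out ∅∪∅=∅
  n2('cd'): parent n1 fail=0; on 'd' 0 → fail=0;  out ∅∪∅=∅
  n7('ad'): parent n6 fail=0; on 'd' 0 → fail=0;  out ∅∪∅=∅
  n13('bb'): parent n12 fail=0; on 'b' 0 → fail=12;  out {5}∪∅={5}
  n15('ca'): parent n1 fail=0; on 'a' 0 → fail=6;  out {4}∪∅={4}
  n3('cdb'): parent n2 fail=0; on 'b' 0 → fail=12;  out ∅∪∅=∅
  n8('add'): parent n7 fail=0; on 'd' 0 → fail=0;  out ∅∪∅=∅
  n14('bbb'): parent n13 fail=12; on 'b' 12 → fail=13;  out {3}∪{5}={3,5}
  n4('cdbc'): parent n3 fail=12; on 'c' 12→0 → fail=1;  out ∅∪{2}={2}
  n9('adda'): parent n8 fail=0; on 'a' 0 → fail=6;  out ∅∪∅=∅
  n5('cdbcc'): parent n4 fail=1; on 'c' 1→0 → fail=1;  out {0}∪{2}={0,2}
  n10('addac'): parent n9 fail=6; on 'c' 6→0 → fail=1;  out ∅∪{2}={2}
  n11('addaca'): parent n10 fail=1; on 'a' 1 → fail=15;  out {1}∪{4}={1,4}

Text stream:
[0] read 'c'  n0⇒n1  ** P2@[0:0]
[1] read 'c'  n1⇒n1 ·f  ** P2@[1:1]
[2] read 'd'  n1⇒n2
[3] read 'b'  n2⇒n3
[4] read 'c'  n3⇒n4  ** P2@[4:4]
[5] read 'c'  n4⇒n5  ** P0@[1:5],P2@[5:5]
[6] read 'c'  n5⇒n1 ·f  ** P2@[6:6]
[7] read 'a'  n1⇒n15  ** P4@[6:7]
[8] read 'c'  n15⇒n1 ·f  ** P2@[8:8]
[9] read 'a'  n1⇒n15  ** P4@[8:9]
[10] read 'b'  n15⇒n12 ·f
[11] read 'b'  n12⇒n13  ** P5@[10:11]
[12] read 'b'  n13⇒n14  ** P3@[10:12],P5@[11:12]
[13] read 'a'  n14⇒n6 ·f
[14] read 'a'  n6⇒n6 ·f
[15] read 'd'  n6⇒n7
[16] read 'd'  n7⇒n8
[17] read 'a'  n8⇒n9
[18] read 'c'  n9⇒n10  ** P2@[18:18]
[19] read 'a'  n10⇒n11  ** P1@[14:19],P4@[18:19]
[20] read 'c'  n11⇒n1 ·f  ** P2@[20:20]
[21] read 'c'  n1⇒n1 ·f  ** P2@[21:21]
[22] read 'a'  n1⇒n15  ** P4@[21:22]
[23] read 'd'  n15⇒n7 ·f
[24] read 'd'  n7⇒n8
[25] read 'a'  n8⇒n9
[26] read 'c'  n9⇒n10  ** P2@[26:26]
[27] read 'a'  n10⇒n11  ** P1@[22:27],P4@[26:27]
[28] read 'a'  n11⇒n6 ·f
[29] read 'd'  n6⇒n7
[30] read 'd'  n7⇒n8
[31] read 'a'  n8⇒n9
[32] read 'c'  n9⇒n10  ** P2@[32:32]
[33] read 'a'  n10⇒n11  ** P1@[28:33],P4@[32:33]
[34] read 'b'  n11⇒n12 ·f
[35] read 'b'  n12⇒n13  ** P5@[34:35]
[36] read 'b'  n13⇒n14  ** P3@[34:36],P5@[35:36]
[37] read 'a'  n14⇒n6 ·f
[38] read 'b'  n6⇒n12 ·f
[39] read 'b'  n12⇒n13  ** P5@[38:39]
[40] read 'b'  n13⇒n14  ** P3@[38:40],P5@[39:40]
[41] read 'c'  n14⇒n1 ·f  ** P2@[41:41]
[42] read 'c'  n1⇒n1 ·f  ** P2@[42:42]
[43] read 'c'  n1⇒n1 ·f  ** P2@[43:43]
[44] read 'b'  n1⇒n12 ·f
[45] read 'b'  n12⇒n13  ** P5@[44:45]
[46] read 'b'  n13⇒n14  ** P3@[44:46],P5@[45:46]
[47] read 'b'  n14⇒n14 ·f  ** P3@[45:47],P5@[46:47]
[48] read 'd'  n14⇒n0 ·f
[49] read 'b'  n0⇒n12
[50] read 'b'  n12⇒n13  ** P5@[49:50]
[51] read 'b'  n13⇒n14  ** P3@[49:51],P5@[50:51]
[52] read 'b'  n14⇒n14 ·f  ** P3@[50:52],P5@[51:52]
[53] read 'd'  n14⇒n0 ·f
[54] read 'c'  n0⇒n1  ** P2@[54:54]
[55] read 'd'  n1⇒n2
[56] read 'c'  n2⇒n1 ·f  ** P2@[56:56]
[57] read 'd'  n1⇒n2
[58] read 'd'  n2⇒n0 ·f

Result: [[0,2],[1,2],[4,2],[5,0],[5,2],[6,2],[7,4],[8,2],[9,4],[11,5],[12,3],[12,5],[18,2],[19,1],[19,4],[20,2],[21,2],[22,4],[26,2],[27,1],[27,4],[32,2],[33,1],[33,4],[35,5],[36,3],[36,5],[39,5],[40,3],[40,5],[41,2],[42,2],[43,2],[45,5],[46,3],[46,5],[47,3],[47,5],[50,5],[51,3],[51,5],[52,3],[52,5],[54,2],[56,2]]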